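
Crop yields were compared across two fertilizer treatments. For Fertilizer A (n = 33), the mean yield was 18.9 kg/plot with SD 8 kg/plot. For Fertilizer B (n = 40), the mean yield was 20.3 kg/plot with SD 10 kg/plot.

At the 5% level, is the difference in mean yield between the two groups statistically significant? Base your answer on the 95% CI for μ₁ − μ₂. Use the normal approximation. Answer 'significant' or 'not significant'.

SE₁ = s₁/√n₁ = 8/√33 = 1.3926; SE₂ = 10/√40 = 1.5811.
Independent samples, unequal variances: SE_diff = √(SE₁² + SE₂²) = √(1.93933476 + 2.49987721) = 2.1069.
z* = 1.960, so margin of error = 1.960 × 2.1069 = 4.1295.
Difference in means = 18.9 − 20.3 = -1.4000.
-1.4000 ± 4.1295 → (-5.5295, 2.7295).
The interval (-5.5295, 2.7295) contains 0, so the difference is not significant.

not significant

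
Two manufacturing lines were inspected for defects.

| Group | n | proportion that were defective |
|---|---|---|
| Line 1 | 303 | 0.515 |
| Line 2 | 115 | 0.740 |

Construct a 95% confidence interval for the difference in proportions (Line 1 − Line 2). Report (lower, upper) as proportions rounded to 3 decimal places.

SE₁ = √(p̂₁(1−p̂₁)/n₁) = √(0.5150·0.4850/303) = 0.02871; SE₂ = √(0.7400·0.2600/115) = 0.04090.
Independent samples: SE of the difference = √(SE₁² + SE₂²) = √(0.0008242641 + 0.00167281) = 0.04997.
z* for 95% confidence is 1.960, so the margin of error is 1.960 × 0.04997 = 0.09794.
Point estimate p̂₁ − p̂₂ = 0.5150 − 0.7400 = -0.2250.
-0.2250 ± 0.09794 → (-0.323, -0.127).

(-0.323, -0.127)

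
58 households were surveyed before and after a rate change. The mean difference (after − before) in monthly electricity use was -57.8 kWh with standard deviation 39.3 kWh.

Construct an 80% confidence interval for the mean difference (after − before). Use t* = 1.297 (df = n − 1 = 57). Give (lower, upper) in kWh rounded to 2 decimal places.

(-64.49, -51.11)

This is a matched-pairs design, so SE = s_d/√n = 39.3/√58 = 5.1603.
Margin = 1.297 × 5.1603 = 6.6929; the interval is -57.8 ± 6.6929 = (-64.49, -51.11).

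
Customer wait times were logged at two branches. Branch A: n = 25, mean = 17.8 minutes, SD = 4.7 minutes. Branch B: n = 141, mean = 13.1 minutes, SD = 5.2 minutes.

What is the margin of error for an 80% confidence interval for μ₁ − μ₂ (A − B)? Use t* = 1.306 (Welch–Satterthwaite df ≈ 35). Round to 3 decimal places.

1.354

SE₁ = s₁/√n₁ = 4.7/√25 = 0.9400; SE₂ = 5.2/√141 = 0.4379.
Independent samples, unequal variances: SE_diff = √(SE₁² + SE₂²) = √(0.8836 + 0.19175641) = 1.0370.
t* = 1.306, so margin of error = 1.306 × 1.0370 = 1.3543.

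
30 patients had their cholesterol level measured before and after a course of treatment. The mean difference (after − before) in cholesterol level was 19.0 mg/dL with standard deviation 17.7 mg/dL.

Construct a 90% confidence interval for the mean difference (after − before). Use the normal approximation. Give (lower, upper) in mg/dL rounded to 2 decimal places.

(13.68, 24.32)

This is a matched-pairs design, so SE = s_d/√n = 17.7/√30 = 3.2316.
Margin = 1.645 × 3.2316 = 5.3160; the interval is 19.0 ± 5.3160 = (13.68, 24.32).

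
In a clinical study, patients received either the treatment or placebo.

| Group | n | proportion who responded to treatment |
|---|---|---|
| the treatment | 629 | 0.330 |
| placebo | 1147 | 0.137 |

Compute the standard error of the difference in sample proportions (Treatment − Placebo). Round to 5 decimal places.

0.02132

The two standard errors are √(0.3300×0.6700/629) = 0.01875 and √(0.1370×0.8630/1147) = 0.01015.
Because the samples are independent, SE_diff = √(0.01875² + 0.01015²) = 0.02132.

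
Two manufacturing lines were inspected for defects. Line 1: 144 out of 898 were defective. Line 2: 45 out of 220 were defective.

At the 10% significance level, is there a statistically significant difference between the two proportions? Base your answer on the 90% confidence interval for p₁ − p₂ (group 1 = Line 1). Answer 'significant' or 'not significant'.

Sample proportions: 144/898 = 0.1604, 45/220 = 0.2045.
Each SE is √(p̂(1−p̂)/n): √(0.1604·0.8396/898) = 0.01225 and √(0.2045·0.7955/220) = 0.02719.
SE(p̂₁ − p̂₂) = √(SE₁² + SE₂²) = √(0.0001500625 + 0.0007392961) = 0.02982, since the two samples are independent.
At 90% confidence z* = 1.645; margin = 1.645 × 0.02982 = 0.04905.
The difference is 0.1604 − 0.2045 = -0.0441, so the interval is -0.0441 ± 0.04905 = (-0.09315, 0.00495).
The interval (-0.09315, 0.00495) contains 0, so the difference is not significant.

not significant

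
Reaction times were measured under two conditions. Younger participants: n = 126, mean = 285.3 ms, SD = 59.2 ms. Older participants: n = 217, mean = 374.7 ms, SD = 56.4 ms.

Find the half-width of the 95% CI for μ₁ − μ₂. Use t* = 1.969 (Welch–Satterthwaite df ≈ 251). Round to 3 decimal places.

SE₁ = s₁/√n₁ = 59.2/√126 = 5.2740; SE₂ = 56.4/√217 = 3.8287.
Independent samples, unequal variances: SE_diff = √(SE₁² + SE₂²) = √(27.815076 + 14.65894369) = 6.5172.
t* = 1.969, so margin of error = 1.969 × 6.5172 = 12.8324.

12.832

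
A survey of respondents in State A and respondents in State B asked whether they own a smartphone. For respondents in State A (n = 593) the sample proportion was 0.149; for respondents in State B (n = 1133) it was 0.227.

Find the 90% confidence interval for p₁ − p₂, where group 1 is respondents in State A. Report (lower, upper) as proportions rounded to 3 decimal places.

Each SE is √(p̂(1−p̂)/n): √(0.1490·0.8510/593) = 0.01462 and √(0.2270·0.7730/1133) = 0.01244.
SE(p̂₁ − p̂₂) = √(SE₁² + SE₂²) = √(0.0002137444 + 0.0001547536) = 0.01920, since the two samples are independent.
At 90% confidence z* = 1.645; margin = 1.645 × 0.01920 = 0.03158.
The difference is 0.1490 − 0.2270 = -0.0780, so the interval is -0.0780 ± 0.03158 = (-0.110, -0.046).

(-0.110, -0.046)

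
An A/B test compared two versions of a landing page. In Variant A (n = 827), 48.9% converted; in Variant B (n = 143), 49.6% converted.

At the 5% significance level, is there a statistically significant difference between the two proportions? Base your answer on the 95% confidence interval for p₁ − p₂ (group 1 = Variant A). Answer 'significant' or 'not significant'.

not significant

Each SE is √(p̂(1−p̂)/n): √(0.4890·0.5110/827) = 0.01738 and √(0.4960·0.5040/143) = 0.04181.
SE(p̂₁ − p̂₂) = √(SE₁² + SE₂²) = √(0.0003020644 + 0.0017480761) = 0.04528, since the two samples are independent.
At 95% confidence z* = 1.960; margin = 1.960 × 0.04528 = 0.08875.
The difference is 0.4890 − 0.4960 = -0.0070, so the interval is -0.0070 ± 0.08875 = (-0.09575, 0.08175).
The interval (-0.09575, 0.08175) contains 0, so the difference is not significant.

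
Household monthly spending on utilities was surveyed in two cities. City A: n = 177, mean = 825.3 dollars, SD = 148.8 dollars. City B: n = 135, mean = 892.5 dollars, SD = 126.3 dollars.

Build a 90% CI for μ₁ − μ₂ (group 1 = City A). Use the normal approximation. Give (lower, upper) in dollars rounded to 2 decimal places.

Standard errors of each mean: 148.8/√177 = 11.1845 and 126.3/√135 = 10.8702.
SE(x̄₁ − x̄₂) = √(11.1845² + 10.8702²) = 15.5966 for independent samples with unequal variances.
With z* = 1.645, the margin is 1.645 × 15.5966 = 25.6564.
x̄₁ − x̄₂ = 825.3 − 892.5 = -67.2000; the interval is -67.2000 ± 25.6564 = (-92.86, -41.54).

(-92.86, -41.54)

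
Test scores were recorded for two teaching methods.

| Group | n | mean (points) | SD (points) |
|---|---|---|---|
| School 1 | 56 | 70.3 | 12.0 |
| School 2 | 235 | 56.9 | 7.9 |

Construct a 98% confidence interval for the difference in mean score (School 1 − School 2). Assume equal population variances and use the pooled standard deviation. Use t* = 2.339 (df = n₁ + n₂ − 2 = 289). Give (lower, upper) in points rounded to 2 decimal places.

Pooled variance s_p² = [55·12.0² + 234·7.9²] / (56+235−2) = 77.9375, so s_p = 8.8282.
SE_diff = s_p·√(1/n₁ + 1/n₂) = 8.8282·√(1/56 + 1/235) = 1.3128.
t* = 2.339; margin = 2.339 × 1.3128 = 3.0706.
Difference = 70.3 − 56.9 = 13.4000.
13.4000 ± 3.0706 → (10.33, 16.47).

(10.33, 16.47)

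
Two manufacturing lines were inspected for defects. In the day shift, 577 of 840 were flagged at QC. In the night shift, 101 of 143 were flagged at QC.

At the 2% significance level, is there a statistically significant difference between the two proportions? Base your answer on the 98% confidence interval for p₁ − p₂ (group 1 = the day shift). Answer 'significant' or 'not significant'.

p̂₁ = 577/840 = 0.6869 and p̂₂ = 101/143 = 0.7063.
SE₁ = √(p̂₁(1−p̂₁)/n₁) = √(0.6869·0.3131/840) = 0.01600; SE₂ = √(0.7063·0.2937/143) = 0.03809.
Independent samples: SE of the difference = √(SE₁² + SE₂²) = √(0.000256 + 0.0014508481) = 0.04131.
z* for 98% confidence is 2.326, so the margin of error is 2.326 × 0.04131 = 0.09609.
Point estimate p̂₁ − p̂₂ = 0.6869 − 0.7063 = -0.0194.
-0.0194 ± 0.09609 → (-0.11549, 0.07669).
The interval (-0.11549, 0.07669) contains 0, so the difference is not significant.

not significant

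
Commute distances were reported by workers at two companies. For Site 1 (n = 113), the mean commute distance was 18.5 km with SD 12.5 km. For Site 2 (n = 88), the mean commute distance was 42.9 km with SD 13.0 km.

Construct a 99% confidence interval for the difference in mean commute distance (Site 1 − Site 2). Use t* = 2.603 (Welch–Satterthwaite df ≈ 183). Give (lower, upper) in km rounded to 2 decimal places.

(-29.13, -19.67)

Standard errors of each mean: 12.5/√113 = 1.1759 and 13.0/√88 = 1.3858.
SE(x̄₁ − x̄₂) = √(1.1759² + 1.3858²) = 1.8175 for independent samples with unequal variances.
With t* = 2.603, the margin is 2.603 × 1.8175 = 4.7310.
x̄₁ − x̄₂ = 18.5 − 42.9 = -24.4000; the interval is -24.4000 ± 4.7310 = (-29.13, -19.67).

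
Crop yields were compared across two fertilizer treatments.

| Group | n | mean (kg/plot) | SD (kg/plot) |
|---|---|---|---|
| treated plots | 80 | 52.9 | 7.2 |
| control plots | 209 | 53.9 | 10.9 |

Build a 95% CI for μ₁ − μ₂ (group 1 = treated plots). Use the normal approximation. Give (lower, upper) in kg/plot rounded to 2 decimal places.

(-3.16, 1.16)

SE₁ = s₁/√n₁ = 7.2/√80 = 0.8050; SE₂ = 10.9/√209 = 0.7540.
Independent samples, unequal variances: SE_diff = √(SE₁² + SE₂²) = √(0.648025 + 0.568516) = 1.1030.
z* = 1.960, so margin of error = 1.960 × 1.1030 = 2.1619.
Difference in means = 52.9 − 53.9 = -1.0000.
-1.0000 ± 2.1619 → (-3.16, 1.16).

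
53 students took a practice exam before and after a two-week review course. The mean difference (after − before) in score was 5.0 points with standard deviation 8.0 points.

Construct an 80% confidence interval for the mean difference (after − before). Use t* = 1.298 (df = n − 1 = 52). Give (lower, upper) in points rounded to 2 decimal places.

(3.57, 6.43)

Paired design: SE = s_d/√n = 8.0/√53 = 1.0989.
t* = 1.298; margin of error = 1.298 × 1.0989 = 1.4264.
5.0 ± 1.4264 → (3.57, 6.43).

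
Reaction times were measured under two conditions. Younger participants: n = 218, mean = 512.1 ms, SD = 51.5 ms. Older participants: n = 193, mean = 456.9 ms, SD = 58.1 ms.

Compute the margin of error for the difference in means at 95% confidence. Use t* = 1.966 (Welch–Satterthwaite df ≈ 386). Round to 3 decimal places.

SE₁ = s₁/√n₁ = 51.5/√218 = 3.4880; SE₂ = 58.1/√193 = 4.1821.
Independent samples, unequal variances: SE_diff = √(SE₁² + SE₂²) = √(12.166144 + 17.48996041) = 5.4457.
t* = 1.966, so margin of error = 1.966 × 5.4457 = 10.7062.

10.706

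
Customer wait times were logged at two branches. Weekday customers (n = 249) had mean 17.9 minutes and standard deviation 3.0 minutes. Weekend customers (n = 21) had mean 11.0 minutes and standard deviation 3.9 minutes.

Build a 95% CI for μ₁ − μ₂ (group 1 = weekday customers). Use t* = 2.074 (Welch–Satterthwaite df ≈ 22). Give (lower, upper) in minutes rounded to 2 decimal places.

SE₁ = s₁/√n₁ = 3.0/√249 = 0.1901; SE₂ = 3.9/√21 = 0.8510.
Independent samples, unequal variances: SE_diff = √(SE₁² + SE₂²) = √(0.03613801 + 0.724201) = 0.8720.
t* = 2.074, so margin of error = 2.074 × 0.8720 = 1.8085.
Difference in means = 17.9 − 11.0 = 6.9000.
6.9000 ± 1.8085 → (5.09, 8.71).

(5.09, 8.71)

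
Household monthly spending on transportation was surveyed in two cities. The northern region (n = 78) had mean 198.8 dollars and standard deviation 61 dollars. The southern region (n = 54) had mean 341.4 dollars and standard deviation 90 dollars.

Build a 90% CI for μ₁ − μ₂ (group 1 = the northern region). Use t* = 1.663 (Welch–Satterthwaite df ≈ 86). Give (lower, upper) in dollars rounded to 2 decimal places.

(-165.98, -119.22)

SE₁ = s₁/√n₁ = 61/√78 = 6.9069; SE₂ = 90/√54 = 12.2474.
Independent samples, unequal variances: SE_diff = √(SE₁² + SE₂²) = √(47.70526761 + 149.99880676) = 14.0607.
t* = 1.663, so margin of error = 1.663 × 14.0607 = 23.3829.
Difference in means = 198.8 − 341.4 = -142.6000.
-142.6000 ± 23.3829 → (-165.98, -119.22).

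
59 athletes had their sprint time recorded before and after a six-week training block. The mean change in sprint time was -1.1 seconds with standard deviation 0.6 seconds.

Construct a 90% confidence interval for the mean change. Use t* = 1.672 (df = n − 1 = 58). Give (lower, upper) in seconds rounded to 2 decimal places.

(-1.23, -0.97)

This is a matched-pairs design, so SE = s_d/√n = 0.6/√59 = 0.0781.
Margin = 1.672 × 0.0781 = 0.1306; the interval is -1.1 ± 0.1306 = (-1.23, -0.97).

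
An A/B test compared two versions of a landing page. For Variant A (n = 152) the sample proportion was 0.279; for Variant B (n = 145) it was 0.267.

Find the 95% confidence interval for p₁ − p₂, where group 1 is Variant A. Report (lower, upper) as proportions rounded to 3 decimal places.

(-0.089, 0.113)

Each SE is √(p̂(1−p̂)/n): √(0.2790·0.7210/152) = 0.03638 and √(0.2670·0.7330/145) = 0.03674.
SE(p̂₁ − p̂₂) = √(SE₁² + SE₂²) = √(0.0013235044 + 0.0013498276) = 0.05170, since the two samples are independent.
At 95% confidence z* = 1.960; margin = 1.960 × 0.05170 = 0.10133.
The difference is 0.2790 − 0.2670 = 0.0120, so the interval is 0.0120 ± 0.10133 = (-0.089, 0.113).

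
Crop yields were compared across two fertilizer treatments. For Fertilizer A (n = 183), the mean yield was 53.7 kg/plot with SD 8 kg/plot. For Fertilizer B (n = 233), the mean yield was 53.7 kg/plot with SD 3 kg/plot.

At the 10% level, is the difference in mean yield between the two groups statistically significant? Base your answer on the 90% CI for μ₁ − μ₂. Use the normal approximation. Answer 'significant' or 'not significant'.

SE₁ = s₁/√n₁ = 8/√183 = 0.5914; SE₂ = 3/√233 = 0.1965.
Independent samples, unequal variances: SE_diff = √(SE₁² + SE₂²) = √(0.34975396 + 0.03861225) = 0.6232.
z* = 1.645, so margin of error = 1.645 × 0.6232 = 1.0252.
Difference in means = 53.7 − 53.7 = 0.0000.
0.0000 ± 1.0252 → (-1.0252, 1.0252).
The interval (-1.0252, 1.0252) contains 0, so the difference is not significant.

not significant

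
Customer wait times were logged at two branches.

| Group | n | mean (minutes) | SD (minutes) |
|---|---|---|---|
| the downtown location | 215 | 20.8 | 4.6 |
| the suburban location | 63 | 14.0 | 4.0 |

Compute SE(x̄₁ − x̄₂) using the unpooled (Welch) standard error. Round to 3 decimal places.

Standard errors of each mean: 4.6/√215 = 0.3137 and 4.0/√63 = 0.5040.
SE(x̄₁ − x̄₂) = √(0.3137² + 0.5040²) = 0.5937 for independent samples with unequal variances.

0.594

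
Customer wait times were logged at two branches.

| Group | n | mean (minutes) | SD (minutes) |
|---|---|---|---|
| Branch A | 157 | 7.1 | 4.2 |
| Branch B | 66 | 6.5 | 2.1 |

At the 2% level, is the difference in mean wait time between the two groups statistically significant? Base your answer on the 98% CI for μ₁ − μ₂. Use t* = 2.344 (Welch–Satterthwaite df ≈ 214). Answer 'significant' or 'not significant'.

Per-group SEs: s₁/√n₁ = 4.2/√157 = 0.3352, s₂/√n₂ = 2.1/√66 = 0.2585.
Unpooled SE of the difference: √(0.11235904 + 0.06682225) = 0.4233.
Margin of error = t* · SE = 2.344 × 0.4233 = 0.9922.
x̄₁ − x̄₂ = 7.1 − 6.5 = 0.6000.
CI: 0.6000 ± 0.9922 = (-0.3922, 1.5922).
The interval (-0.3922, 1.5922) contains 0, so the difference is not significant.

not significant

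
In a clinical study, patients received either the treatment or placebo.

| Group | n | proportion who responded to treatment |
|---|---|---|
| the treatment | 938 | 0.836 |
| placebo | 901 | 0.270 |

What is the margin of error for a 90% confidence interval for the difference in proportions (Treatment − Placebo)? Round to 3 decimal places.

The two standard errors are √(0.8360×0.1640/938) = 0.01209 and √(0.2700×0.7300/901) = 0.01479.
Because the samples are independent, SE_diff = √(0.01209² + 0.01479²) = 0.01910.
Using z* = 1.645 for 90%, ME = 1.645 × 0.01910 = 0.03142.

0.031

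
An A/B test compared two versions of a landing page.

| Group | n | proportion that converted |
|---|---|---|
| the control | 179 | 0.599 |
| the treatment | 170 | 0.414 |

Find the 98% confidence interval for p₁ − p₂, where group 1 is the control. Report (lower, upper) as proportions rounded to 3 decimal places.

The two standard errors are √(0.5990×0.4010/179) = 0.03663 and √(0.4140×0.5860/170) = 0.03778.
Because the samples are independent, SE_diff = √(0.03663² + 0.03778²) = 0.05262.
Using z* = 2.326 for 98%, ME = 2.326 × 0.05262 = 0.12239.
p̂₁ − p̂₂ = 0.1850; interval 0.1850 ± 0.12239 gives (0.063, 0.307).

(0.063, 0.307)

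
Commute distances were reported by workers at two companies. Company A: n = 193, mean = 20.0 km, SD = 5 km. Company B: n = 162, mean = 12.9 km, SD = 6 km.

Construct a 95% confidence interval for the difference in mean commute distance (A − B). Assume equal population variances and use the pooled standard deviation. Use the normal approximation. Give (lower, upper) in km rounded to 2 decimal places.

s_p = √[((n₁−1)s₁² + (n₂−1)s₂²)/(n₁+n₂−2)] = √[(192·5² + 161·6²)/353] = 5.4788.
SE = 5.4788·√(1/193 + 1/162) = 0.5838.
With z* = 1.960, margin = 1.960 × 0.5838 = 1.1442.
x̄₁ − x̄₂ = 20.0 − 12.9 = 7.1000; interval 7.1000 ± 1.1442 = (5.96, 8.24).

(5.96, 8.24)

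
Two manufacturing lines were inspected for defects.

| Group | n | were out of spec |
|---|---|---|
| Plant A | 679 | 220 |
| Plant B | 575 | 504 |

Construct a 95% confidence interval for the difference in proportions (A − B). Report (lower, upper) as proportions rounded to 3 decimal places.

(-0.597, -0.508)

p̂₁ = 220/679 = 0.3240 and p̂₂ = 504/575 = 0.8765.
SE₁ = √(p̂₁(1−p̂₁)/n₁) = √(0.3240·0.6760/679) = 0.01796; SE₂ = √(0.8765·0.1235/575) = 0.01372.
Independent samples: SE of the difference = √(SE₁² + SE₂²) = √(0.0003225616 + 0.0001882384) = 0.02260.
z* for 95% confidence is 1.960, so the margin of error is 1.960 × 0.02260 = 0.04430.
Point estimate p̂₁ − p̂₂ = 0.3240 − 0.8765 = -0.5525.
-0.5525 ± 0.04430 → (-0.597, -0.508).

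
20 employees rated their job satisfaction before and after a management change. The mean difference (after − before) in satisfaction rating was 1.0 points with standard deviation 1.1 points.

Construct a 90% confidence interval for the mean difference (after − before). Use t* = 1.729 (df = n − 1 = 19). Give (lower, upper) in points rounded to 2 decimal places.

(0.57, 1.43)

This is a matched-pairs design, so SE = s_d/√n = 1.1/√20 = 0.2460.
Margin = 1.729 × 0.2460 = 0.4253; the interval is 1.0 ± 0.4253 = (0.57, 1.43).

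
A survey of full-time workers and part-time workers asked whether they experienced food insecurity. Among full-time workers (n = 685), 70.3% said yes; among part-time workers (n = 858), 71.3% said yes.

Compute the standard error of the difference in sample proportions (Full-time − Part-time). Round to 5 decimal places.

0.02331

SE₁ = √(p̂₁(1−p̂₁)/n₁) = √(0.7030·0.2970/685) = 0.01746; SE₂ = √(0.7130·0.2870/858) = 0.01544.
Independent samples: SE of the difference = √(SE₁² + SE₂²) = √(0.0003048516 + 0.0002383936) = 0.02331.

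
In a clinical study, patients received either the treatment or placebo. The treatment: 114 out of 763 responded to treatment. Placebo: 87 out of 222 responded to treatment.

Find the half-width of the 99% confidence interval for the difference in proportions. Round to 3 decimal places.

0.091

p̂₁ = 114/763 = 0.1494 and p̂₂ = 87/222 = 0.3919.
SE₁ = √(p̂₁(1−p̂₁)/n₁) = √(0.1494·0.8506/763) = 0.01291; SE₂ = √(0.3919·0.6081/222) = 0.03276.
Independent samples: SE of the difference = √(SE₁² + SE₂²) = √(0.0001666681 + 0.0010732176) = 0.03521.
z* for 99% confidence is 2.576, so the margin of error is 2.576 × 0.03521 = 0.09070.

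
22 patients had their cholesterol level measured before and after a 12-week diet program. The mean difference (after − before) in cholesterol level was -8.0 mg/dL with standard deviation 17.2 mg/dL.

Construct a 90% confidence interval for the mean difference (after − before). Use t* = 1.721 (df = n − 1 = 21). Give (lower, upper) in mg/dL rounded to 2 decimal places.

(-14.31, -1.69)

This is a matched-pairs design, so SE = s_d/√n = 17.2/√22 = 3.6671.
Margin = 1.721 × 3.6671 = 6.3111; the interval is -8.0 ± 6.3111 = (-14.31, -1.69).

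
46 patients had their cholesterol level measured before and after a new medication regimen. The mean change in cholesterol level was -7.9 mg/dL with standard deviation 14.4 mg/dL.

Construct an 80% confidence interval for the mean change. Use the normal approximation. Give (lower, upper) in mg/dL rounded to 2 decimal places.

Paired design: SE = s_d/√n = 14.4/√46 = 2.1232.
z* = 1.282; margin of error = 1.282 × 2.1232 = 2.7219.
-7.9 ± 2.7219 → (-10.62, -5.18).

(-10.62, -5.18)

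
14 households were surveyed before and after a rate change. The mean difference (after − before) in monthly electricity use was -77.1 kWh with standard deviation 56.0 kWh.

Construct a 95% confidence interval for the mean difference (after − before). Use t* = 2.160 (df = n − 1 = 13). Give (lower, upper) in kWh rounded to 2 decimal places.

This is a matched-pairs design, so SE = s_d/√n = 56.0/√14 = 14.9666.
Margin = 2.160 × 14.9666 = 32.3279; the interval is -77.1 ± 32.3279 = (-109.43, -44.77).

(-109.43, -44.77)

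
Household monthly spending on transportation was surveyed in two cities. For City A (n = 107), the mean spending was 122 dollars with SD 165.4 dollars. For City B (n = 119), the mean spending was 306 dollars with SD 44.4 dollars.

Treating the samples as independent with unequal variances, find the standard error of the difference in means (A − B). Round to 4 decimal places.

16.4997

Per-group SEs: s₁/√n₁ = 165.4/√107 = 15.9898, s₂/√n₂ = 44.4/√119 = 4.0701.
Unpooled SE of the difference: √(255.67370404 + 16.56571401) = 16.4997.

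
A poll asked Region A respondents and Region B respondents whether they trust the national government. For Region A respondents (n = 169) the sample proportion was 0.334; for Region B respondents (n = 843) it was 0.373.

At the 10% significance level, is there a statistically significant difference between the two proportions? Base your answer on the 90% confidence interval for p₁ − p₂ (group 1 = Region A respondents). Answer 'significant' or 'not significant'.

not significant

The two standard errors are √(0.3340×0.6660/169) = 0.03628 and √(0.3730×0.6270/843) = 0.01666.
Because the samples are independent, SE_diff = √(0.03628² + 0.01666²) = 0.03992.
Using z* = 1.645 for 90%, ME = 1.645 × 0.03992 = 0.06567.
p̂₁ − p̂₂ = -0.0390; interval -0.0390 ± 0.06567 gives (-0.10467, 0.02667).
The interval (-0.10467, 0.02667) contains 0, so the difference is not significant.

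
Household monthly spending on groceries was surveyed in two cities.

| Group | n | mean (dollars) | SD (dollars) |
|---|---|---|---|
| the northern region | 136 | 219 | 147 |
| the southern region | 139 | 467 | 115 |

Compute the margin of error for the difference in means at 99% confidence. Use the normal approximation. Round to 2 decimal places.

Standard errors of each mean: 147/√136 = 12.6051 and 115/√139 = 9.7542.
SE(x̄₁ − x̄₂) = √(12.6051² + 9.7542²) = 15.9384 for independent samples with unequal variances.
With z* = 2.576, the margin is 2.576 × 15.9384 = 41.0573.

41.06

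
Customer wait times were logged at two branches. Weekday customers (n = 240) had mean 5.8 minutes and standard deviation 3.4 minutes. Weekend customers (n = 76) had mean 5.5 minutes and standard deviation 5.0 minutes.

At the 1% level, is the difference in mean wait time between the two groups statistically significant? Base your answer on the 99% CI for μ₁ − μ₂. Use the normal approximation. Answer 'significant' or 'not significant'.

not significant

Per-group SEs: s₁/√n₁ = 3.4/√240 = 0.2195, s₂/√n₂ = 5.0/√76 = 0.5735.
Unpooled SE of the difference: √(0.04818025 + 0.32890225) = 0.6141.
Margin of error = z* · SE = 2.576 × 0.6141 = 1.5819.
x̄₁ − x̄₂ = 5.8 − 5.5 = 0.3000.
CI: 0.3000 ± 1.5819 = (-1.2819, 1.8819).
The interval (-1.2819, 1.8819) contains 0, so the difference is not significant.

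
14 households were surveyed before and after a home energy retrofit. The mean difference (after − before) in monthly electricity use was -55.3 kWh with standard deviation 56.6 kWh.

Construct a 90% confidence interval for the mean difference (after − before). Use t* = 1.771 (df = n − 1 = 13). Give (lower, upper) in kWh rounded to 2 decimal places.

This is a matched-pairs design, so SE = s_d/√n = 56.6/√14 = 15.1270.
Margin = 1.771 × 15.1270 = 26.7899; the interval is -55.3 ± 26.7899 = (-82.09, -28.51).

(-82.09, -28.51)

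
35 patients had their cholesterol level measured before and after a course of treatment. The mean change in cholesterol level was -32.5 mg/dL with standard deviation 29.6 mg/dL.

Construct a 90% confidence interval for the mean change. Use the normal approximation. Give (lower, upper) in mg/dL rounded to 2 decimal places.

Paired design: SE = s_d/√n = 29.6/√35 = 5.0033.
z* = 1.645; margin of error = 1.645 × 5.0033 = 8.2304.
-32.5 ± 8.2304 → (-40.73, -24.27).

(-40.73, -24.27)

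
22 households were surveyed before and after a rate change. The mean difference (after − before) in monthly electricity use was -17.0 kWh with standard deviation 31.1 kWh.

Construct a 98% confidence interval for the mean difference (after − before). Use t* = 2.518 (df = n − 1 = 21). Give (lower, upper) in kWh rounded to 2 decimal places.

Paired design: SE = s_d/√n = 31.1/√22 = 6.6305.
t* = 2.518; margin of error = 2.518 × 6.6305 = 16.6956.
-17.0 ± 16.6956 → (-33.70, -0.30).

(-33.70, -0.30)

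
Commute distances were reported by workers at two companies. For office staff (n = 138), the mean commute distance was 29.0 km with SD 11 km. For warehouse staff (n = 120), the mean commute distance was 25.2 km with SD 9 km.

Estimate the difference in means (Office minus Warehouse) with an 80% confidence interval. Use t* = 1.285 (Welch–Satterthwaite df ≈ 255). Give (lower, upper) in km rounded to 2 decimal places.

(2.20, 5.40)

SE₁ = s₁/√n₁ = 11/√138 = 0.9364; SE₂ = 9/√120 = 0.8216.
Independent samples, unequal variances: SE_diff = √(SE₁² + SE₂²) = √(0.87684496 + 0.67502656) = 1.2457.
t* = 1.285, so margin of error = 1.285 × 1.2457 = 1.6007.
Difference in means = 29.0 − 25.2 = 3.8000.
3.8000 ± 1.6007 → (2.20, 5.40).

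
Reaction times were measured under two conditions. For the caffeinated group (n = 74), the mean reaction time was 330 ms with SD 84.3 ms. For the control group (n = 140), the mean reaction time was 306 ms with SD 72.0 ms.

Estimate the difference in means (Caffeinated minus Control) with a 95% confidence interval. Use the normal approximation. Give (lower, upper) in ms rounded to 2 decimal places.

SE₁ = s₁/√n₁ = 84.3/√74 = 9.7997; SE₂ = 72.0/√140 = 6.0851.
Independent samples, unequal variances: SE_diff = √(SE₁² + SE₂²) = √(96.03412009 + 37.02844201) = 11.5353.
z* = 1.960, so margin of error = 1.960 × 11.5353 = 22.6092.
Difference in means = 330 − 306 = 24.0000.
24.0000 ± 22.6092 → (1.39, 46.61).

(1.39, 46.61)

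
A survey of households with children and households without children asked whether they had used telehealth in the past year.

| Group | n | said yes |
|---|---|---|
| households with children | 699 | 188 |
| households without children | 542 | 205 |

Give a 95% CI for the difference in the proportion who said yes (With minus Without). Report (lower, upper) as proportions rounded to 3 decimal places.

(-0.162, -0.057)

p̂₁ = 188/699 = 0.2690 and p̂₂ = 205/542 = 0.3782.
SE₁ = √(p̂₁(1−p̂₁)/n₁) = √(0.2690·0.7310/699) = 0.01677; SE₂ = √(0.3782·0.6218/542) = 0.02083.
Independent samples: SE of the difference = √(SE₁² + SE₂²) = √(0.0002812329 + 0.0004338889) = 0.02674.
z* for 95% confidence is 1.960, so the margin of error is 1.960 × 0.02674 = 0.05241.
Point estimate p̂₁ − p̂₂ = 0.2690 − 0.3782 = -0.1092.
-0.1092 ± 0.05241 → (-0.162, -0.057).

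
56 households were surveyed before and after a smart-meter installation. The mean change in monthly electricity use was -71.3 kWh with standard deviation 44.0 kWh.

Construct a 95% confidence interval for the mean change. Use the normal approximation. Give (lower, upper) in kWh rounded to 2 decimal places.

Paired design: SE = s_d/√n = 44.0/√56 = 5.8797.
z* = 1.960; margin of error = 1.960 × 5.8797 = 11.5242.
-71.3 ± 11.5242 → (-82.82, -59.78).

(-82.82, -59.78)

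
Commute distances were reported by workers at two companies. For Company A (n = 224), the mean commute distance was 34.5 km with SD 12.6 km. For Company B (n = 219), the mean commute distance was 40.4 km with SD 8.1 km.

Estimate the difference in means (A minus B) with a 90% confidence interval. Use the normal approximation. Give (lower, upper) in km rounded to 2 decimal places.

(-7.55, -4.25)

Standard errors of each mean: 12.6/√224 = 0.8419 and 8.1/√219 = 0.5473.
SE(x̄₁ − x̄₂) = √(0.8419² + 0.5473²) = 1.0042 for independent samples with unequal variances.
With z* = 1.645, the margin is 1.645 × 1.0042 = 1.6519.
x̄₁ − x̄₂ = 34.5 − 40.4 = -5.9000; the interval is -5.9000 ± 1.6519 = (-7.55, -4.25).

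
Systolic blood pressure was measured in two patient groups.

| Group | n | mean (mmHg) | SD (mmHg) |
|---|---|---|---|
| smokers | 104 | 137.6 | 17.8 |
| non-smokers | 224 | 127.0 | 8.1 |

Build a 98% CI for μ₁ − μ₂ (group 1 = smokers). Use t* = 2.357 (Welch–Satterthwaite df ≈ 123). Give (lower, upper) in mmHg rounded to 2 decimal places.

(6.29, 14.91)

Per-group SEs: s₁/√n₁ = 17.8/√104 = 1.7454, s₂/√n₂ = 8.1/√224 = 0.5412.
Unpooled SE of the difference: √(3.04642116 + 0.29289744) = 1.8274.
Margin of error = t* · SE = 2.357 × 1.8274 = 4.3072.
x̄₁ − x̄₂ = 137.6 − 127.0 = 10.6000.
CI: 10.6000 ± 4.3072 = (6.29, 14.91).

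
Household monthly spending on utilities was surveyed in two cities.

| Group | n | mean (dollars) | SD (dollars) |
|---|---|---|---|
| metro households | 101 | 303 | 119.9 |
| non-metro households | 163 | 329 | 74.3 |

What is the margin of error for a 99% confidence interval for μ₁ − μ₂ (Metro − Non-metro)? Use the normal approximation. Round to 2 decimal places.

SE₁ = s₁/√n₁ = 119.9/√101 = 11.9305; SE₂ = 74.3/√163 = 5.8196.
Independent samples, unequal variances: SE_diff = √(SE₁² + SE₂²) = √(142.33683025 + 33.86774416) = 13.2742.
z* = 2.576, so margin of error = 2.576 × 13.2742 = 34.1943.

34.19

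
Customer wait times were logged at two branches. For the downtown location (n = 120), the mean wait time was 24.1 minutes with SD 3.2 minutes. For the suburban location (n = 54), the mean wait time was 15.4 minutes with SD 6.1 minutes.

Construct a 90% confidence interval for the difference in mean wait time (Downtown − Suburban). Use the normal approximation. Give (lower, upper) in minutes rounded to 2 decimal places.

(7.25, 10.15)

SE₁ = s₁/√n₁ = 3.2/√120 = 0.2921; SE₂ = 6.1/√54 = 0.8301.
Independent samples, unequal variances: SE_diff = √(SE₁² + SE₂²) = √(0.08532241 + 0.68906601) = 0.8800.
z* = 1.645, so margin of error = 1.645 × 0.8800 = 1.4476.
Difference in means = 24.1 − 15.4 = 8.7000.
8.7000 ± 1.4476 → (7.25, 10.15).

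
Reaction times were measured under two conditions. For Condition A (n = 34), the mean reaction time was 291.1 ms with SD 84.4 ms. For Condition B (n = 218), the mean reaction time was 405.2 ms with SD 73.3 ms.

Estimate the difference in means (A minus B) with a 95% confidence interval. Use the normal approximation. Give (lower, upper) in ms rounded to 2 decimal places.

Standard errors of each mean: 84.4/√34 = 14.4745 and 73.3/√218 = 4.9645.
SE(x̄₁ − x̄₂) = √(14.4745² + 4.9645²) = 15.3022 for independent samples with unequal variances.
With z* = 1.960, the margin is 1.960 × 15.3022 = 29.9923.
x̄₁ − x̄₂ = 291.1 − 405.2 = -114.1000; the interval is -114.1000 ± 29.9923 = (-144.09, -84.11).

(-144.09, -84.11)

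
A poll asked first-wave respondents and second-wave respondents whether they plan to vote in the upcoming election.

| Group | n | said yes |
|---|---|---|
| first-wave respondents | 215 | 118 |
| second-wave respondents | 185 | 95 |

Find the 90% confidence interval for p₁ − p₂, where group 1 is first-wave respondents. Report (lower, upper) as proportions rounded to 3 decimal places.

Sample proportions: 118/215 = 0.5488, 95/185 = 0.5135.
Each SE is √(p̂(1−p̂)/n): √(0.5488·0.4512/215) = 0.03394 and √(0.5135·0.4865/185) = 0.03675.
SE(p̂₁ − p̂₂) = √(SE₁² + SE₂²) = √(0.0011519236 + 0.0013505625) = 0.05002, since the two samples are independent.
At 90% confidence z* = 1.645; margin = 1.645 × 0.05002 = 0.08228.
The difference is 0.5488 − 0.5135 = 0.0353, so the interval is 0.0353 ± 0.08228 = (-0.047, 0.118).

(-0.047, 0.118)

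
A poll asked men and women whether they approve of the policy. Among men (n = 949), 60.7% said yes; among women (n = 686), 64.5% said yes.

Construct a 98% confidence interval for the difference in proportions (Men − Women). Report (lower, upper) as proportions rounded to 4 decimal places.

(-0.0943, 0.0183)

The two standard errors are √(0.6070×0.3930/949) = 0.01585 and √(0.6450×0.3550/686) = 0.01827.
Because the samples are independent, SE_diff = √(0.01585² + 0.01827²) = 0.02419.
Using z* = 2.326 for 98%, ME = 2.326 × 0.02419 = 0.05627.
p̂₁ − p̂₂ = -0.0380; interval -0.0380 ± 0.05627 gives (-0.0943, 0.0183).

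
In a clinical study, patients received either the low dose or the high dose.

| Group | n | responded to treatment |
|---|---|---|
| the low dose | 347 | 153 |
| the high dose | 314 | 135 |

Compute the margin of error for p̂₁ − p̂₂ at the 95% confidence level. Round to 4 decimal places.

p̂₁ = 153/347 = 0.4409 and p̂₂ = 135/314 = 0.4299.
SE₁ = √(p̂₁(1−p̂₁)/n₁) = √(0.4409·0.5591/347) = 0.02665; SE₂ = √(0.4299·0.5701/314) = 0.02794.
Independent samples: SE of the difference = √(SE₁² + SE₂²) = √(0.0007102225 + 0.0007806436) = 0.03861.
z* for 95% confidence is 1.960, so the margin of error is 1.960 × 0.03861 = 0.07568.

0.0757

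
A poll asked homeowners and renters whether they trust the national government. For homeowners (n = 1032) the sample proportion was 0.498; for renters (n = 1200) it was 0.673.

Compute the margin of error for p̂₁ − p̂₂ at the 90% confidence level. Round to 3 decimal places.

0.034

The two standard errors are √(0.4980×0.5020/1032) = 0.01556 and √(0.6730×0.3270/1200) = 0.01354.
Because the samples are independent, SE_diff = √(0.01556² + 0.01354²) = 0.02063.
Using z* = 1.645 for 90%, ME = 1.645 × 0.02063 = 0.03394.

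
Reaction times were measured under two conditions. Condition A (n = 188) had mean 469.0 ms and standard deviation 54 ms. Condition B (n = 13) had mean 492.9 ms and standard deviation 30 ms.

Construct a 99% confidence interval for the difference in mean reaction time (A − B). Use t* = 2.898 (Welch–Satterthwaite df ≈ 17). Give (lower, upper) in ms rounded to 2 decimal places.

(-50.58, 2.78)

Standard errors of each mean: 54/√188 = 3.9384 and 30/√13 = 8.3205.
SE(x̄₁ − x̄₂) = √(3.9384² + 8.3205²) = 9.2055 for independent samples with unequal variances.
With t* = 2.898, the margin is 2.898 × 9.2055 = 26.6775.
x̄₁ − x̄₂ = 469.0 − 492.9 = -23.9000; the interval is -23.9000 ± 26.6775 = (-50.58, 2.78).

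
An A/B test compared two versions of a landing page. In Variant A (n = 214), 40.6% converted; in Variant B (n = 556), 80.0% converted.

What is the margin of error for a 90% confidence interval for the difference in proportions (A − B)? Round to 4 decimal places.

The two standard errors are √(0.4060×0.5940/214) = 0.03357 and √(0.8000×0.2000/556) = 0.01696.
Because the samples are independent, SE_diff = √(0.03357² + 0.01696²) = 0.03761.
Using z* = 1.645 for 90%, ME = 1.645 × 0.03761 = 0.06187.

0.0619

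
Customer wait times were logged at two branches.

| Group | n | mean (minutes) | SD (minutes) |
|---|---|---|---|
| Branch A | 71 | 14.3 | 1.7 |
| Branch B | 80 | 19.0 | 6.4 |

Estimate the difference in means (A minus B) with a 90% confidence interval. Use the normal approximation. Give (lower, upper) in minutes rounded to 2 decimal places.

Per-group SEs: s₁/√n₁ = 1.7/√71 = 0.2018, s₂/√n₂ = 6.4/√80 = 0.7155.
Unpooled SE of the difference: √(0.04072324 + 0.51194025) = 0.7434.
Margin of error = z* · SE = 1.645 × 0.7434 = 1.2229.
x̄₁ − x̄₂ = 14.3 − 19.0 = -4.7000.
CI: -4.7000 ± 1.2229 = (-5.92, -3.48).

(-5.92, -3.48)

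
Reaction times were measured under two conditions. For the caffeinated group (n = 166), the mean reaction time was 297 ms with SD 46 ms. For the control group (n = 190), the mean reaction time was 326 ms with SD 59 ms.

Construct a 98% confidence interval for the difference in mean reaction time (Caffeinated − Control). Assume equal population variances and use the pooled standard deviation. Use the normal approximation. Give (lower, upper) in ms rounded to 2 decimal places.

(-42.18, -15.82)

Pooled variance s_p² = [165·46² + 189·59²] / (166+190−2) = 2844.7712, so s_p = 53.3364.
SE_diff = s_p·√(1/n₁ + 1/n₂) = 53.3364·√(1/166 + 1/190) = 5.6665.
z* = 2.326; margin = 2.326 × 5.6665 = 13.1803.
Difference = 297 − 326 = -29.0000.
-29.0000 ± 13.1803 → (-42.18, -15.82).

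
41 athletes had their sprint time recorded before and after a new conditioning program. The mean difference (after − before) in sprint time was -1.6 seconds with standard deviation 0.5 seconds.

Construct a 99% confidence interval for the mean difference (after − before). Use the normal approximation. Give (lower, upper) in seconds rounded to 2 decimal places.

This is a matched-pairs design, so SE = s_d/√n = 0.5/√41 = 0.0781.
Margin = 2.576 × 0.0781 = 0.2012; the interval is -1.6 ± 0.2012 = (-1.80, -1.40).

(-1.80, -1.40)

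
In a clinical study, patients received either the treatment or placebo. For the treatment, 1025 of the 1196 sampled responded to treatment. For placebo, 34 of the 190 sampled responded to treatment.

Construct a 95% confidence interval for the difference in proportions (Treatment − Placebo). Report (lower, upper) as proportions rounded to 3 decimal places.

(0.620, 0.736)

p̂₁ = 1025/1196 = 0.8570 and p̂₂ = 34/190 = 0.1789.
SE₁ = √(p̂₁(1−p̂₁)/n₁) = √(0.8570·0.1430/1196) = 0.01012; SE₂ = √(0.1789·0.8211/190) = 0.02781.
Independent samples: SE of the difference = √(SE₁² + SE₂²) = √(0.0001024144 + 0.0007733961) = 0.02959.
z* for 95% confidence is 1.960, so the margin of error is 1.960 × 0.02959 = 0.05800.
Point estimate p̂₁ − p̂₂ = 0.8570 − 0.1789 = 0.6781.
0.6781 ± 0.05800 → (0.620, 0.736).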